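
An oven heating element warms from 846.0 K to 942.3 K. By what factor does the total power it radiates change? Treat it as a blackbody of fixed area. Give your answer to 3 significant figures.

P ∝ T⁴, so P₂/P₁ = (T₂/T₁)⁴ = (942.3/846.0)⁴ = (1.11383)⁴ = 1.54.

P₂/P₁ ≈ 1.54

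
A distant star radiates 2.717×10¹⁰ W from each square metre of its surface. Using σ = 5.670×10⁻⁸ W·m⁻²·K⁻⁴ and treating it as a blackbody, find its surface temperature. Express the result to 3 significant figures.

T ≈ 2.63×10⁴ K

I = σT⁴, so T = (I/σ)^(1/4) = (2.717×10¹⁰/(5.670×10⁻⁸))^(1/4) = 2.63×10⁴ K.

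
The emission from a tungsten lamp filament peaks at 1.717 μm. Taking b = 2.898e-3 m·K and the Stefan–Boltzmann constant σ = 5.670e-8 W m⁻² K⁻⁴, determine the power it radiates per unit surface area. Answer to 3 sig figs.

I ≈ 4.60×10⁵ W/m²

Wien's law: T = b/λ_max = 2.898×10⁻³/1.717×10⁻⁶ = 1687.83 K.
Then I = σT⁴ = 5.670×10⁻⁸×(1687.83)⁴ = 4.60×10⁵ W/m².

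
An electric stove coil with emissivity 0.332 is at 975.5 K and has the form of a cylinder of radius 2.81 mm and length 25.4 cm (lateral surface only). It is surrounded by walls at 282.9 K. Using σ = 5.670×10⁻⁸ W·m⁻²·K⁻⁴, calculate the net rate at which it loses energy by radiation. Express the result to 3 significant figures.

Lateral area A = 2πrL = 2π×2.81×10⁻³×0.254 = 4.48456×10⁻³ m².
Net radiated power P_net = εσA(T⁴ − T₀⁴) = 0.332×5.670×10⁻⁸×4.48456×10⁻³×(975.5⁴ − 282.9⁴).
T⁴ − T₀⁴ = 9.05543×10¹¹ − 6.40519×10⁹ = 8.99138×10¹¹ K⁴, so P_net = 75.9 W.

Net loss ≈ 75.9 W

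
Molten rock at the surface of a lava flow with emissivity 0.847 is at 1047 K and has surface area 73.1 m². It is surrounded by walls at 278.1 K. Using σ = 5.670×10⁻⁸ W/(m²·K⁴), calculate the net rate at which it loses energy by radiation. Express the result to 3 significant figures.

Area A = 73.1 m².
Net radiated power P_net = εσA(T⁴ − T₀⁴) = 0.847×5.670×10⁻⁸×73.1×(1047⁴ − 278.1⁴).
T⁴ − T₀⁴ = 1.20167×10¹² − 5.98142×10⁹ = 1.19569×10¹² K⁴, so P_net = 4.20×10⁶ W.

Net loss ≈ 4.20×10⁶ W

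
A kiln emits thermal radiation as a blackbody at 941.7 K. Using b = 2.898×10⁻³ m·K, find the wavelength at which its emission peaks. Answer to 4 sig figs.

λ_max ≈ 3.077 μm

Wien's displacement law: λ_max = b/T = (2.898×10⁻³ m·K)/(941.7 K) = 3.0774×10⁻⁶ m.
That is 3.077 μm, in the infrared range.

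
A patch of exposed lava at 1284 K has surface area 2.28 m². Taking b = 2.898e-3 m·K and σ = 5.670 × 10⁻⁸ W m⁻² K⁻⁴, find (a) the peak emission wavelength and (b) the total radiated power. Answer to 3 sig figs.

(a) λ_max = b/T = 2.898×10⁻³/1284 = 2.257×10⁻⁶ m = 2.26 μm.
Area A = 2.28 m².
(b) P = σAT⁴ = 5.670×10⁻⁸×2.28×(1284)⁴ = 3.51×10⁵ W.

λ_max ≈ 2.26 μm; P ≈ 3.51×10⁵ W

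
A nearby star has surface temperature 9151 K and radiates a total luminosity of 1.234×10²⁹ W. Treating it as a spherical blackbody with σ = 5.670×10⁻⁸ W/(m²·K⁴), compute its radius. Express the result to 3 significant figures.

R ≈ 4.97×10⁹ m

L = 4πR²σT⁴ ⇒ R = √(L/(4πσT⁴)).
σT⁴ = 3.97610×10⁸ W/m², so R = √(1.234×10²⁹/(4π×3.97610×10⁸)) = 4.97×10⁹ m.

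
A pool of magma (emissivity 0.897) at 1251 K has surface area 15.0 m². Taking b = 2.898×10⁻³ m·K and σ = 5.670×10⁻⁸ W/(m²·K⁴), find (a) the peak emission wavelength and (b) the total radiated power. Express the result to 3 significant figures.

(a) λ_max = b/T = 2.898×10⁻³/1251 = 2.317×10⁻⁶ m = 2.32×10³ nm.
Area A = 15.0 m².
(b) P = εσAT⁴ = 0.897×5.670×10⁻⁸×15.0×(1251)⁴ = 1.87×10⁶ W.

λ_max ≈ 2.32×10³ nm; P ≈ 1.87×10⁶ W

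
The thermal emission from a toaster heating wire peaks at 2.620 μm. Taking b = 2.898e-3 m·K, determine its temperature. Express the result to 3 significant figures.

T ≈ 1.11×10³ K

Wien's law gives T = b/λ_max = (2.898×10⁻³ m·K)/(2.620×10⁻⁶ m) = 1.11×10³ K.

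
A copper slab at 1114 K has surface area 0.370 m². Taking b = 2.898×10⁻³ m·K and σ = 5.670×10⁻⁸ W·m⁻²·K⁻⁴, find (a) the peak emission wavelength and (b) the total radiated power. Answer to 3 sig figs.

(a) λ_max = b/T = 2.898×10⁻³/1114 = 2.601×10⁻⁶ m = 2.60×10³ nm.
Area A = 0.370 m².
(b) P = σAT⁴ = 5.670×10⁻⁸×0.370×(1114)⁴ = 3.23×10⁴ W.

λ_max ≈ 2.60×10³ nm; P ≈ 3.23×10⁴ W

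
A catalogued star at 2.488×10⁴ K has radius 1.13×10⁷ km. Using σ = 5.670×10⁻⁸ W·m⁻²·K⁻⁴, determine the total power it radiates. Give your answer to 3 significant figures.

P ≈ 3.49×10³¹ W

Surface area A = 4πR² = 4π(1.13×10¹⁰ m)² = 1.60460×10²¹ m².
P = σAT⁴ = 5.670×10⁻⁸ × 1.60460×10²¹ × (2.488×10⁴)⁴ = 3.49×10³¹ W.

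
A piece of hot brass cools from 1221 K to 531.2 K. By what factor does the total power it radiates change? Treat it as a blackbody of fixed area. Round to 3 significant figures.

P ∝ T⁴, so P₂/P₁ = (T₂/T₁)⁴ = (531.2/1221)⁴ = (0.435053)⁴ = 0.0358.

P₂/P₁ ≈ 0.0358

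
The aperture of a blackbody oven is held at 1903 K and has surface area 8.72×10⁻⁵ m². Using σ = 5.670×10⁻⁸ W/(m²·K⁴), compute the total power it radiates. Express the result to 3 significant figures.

P ≈ 64.8 W

Area A = 8.72×10⁻⁵ m².
P = σAT⁴ = 5.670×10⁻⁸ × 8.72×10⁻⁵ × (1903)⁴ = 64.8 W.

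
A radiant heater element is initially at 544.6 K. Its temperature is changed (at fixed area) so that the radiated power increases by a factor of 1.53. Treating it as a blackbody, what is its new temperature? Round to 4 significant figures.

P ∝ T⁴, so T₂/T₁ = (P₂/P₁)^(1/4) = (1.53)^(1/4) = 1.11217.
T₂ = 544.6 × 1.11217 = 605.7 K.

T₂ ≈ 605.7 K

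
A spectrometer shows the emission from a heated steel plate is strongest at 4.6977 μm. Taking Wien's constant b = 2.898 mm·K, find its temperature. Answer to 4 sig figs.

T ≈ 616.9 K

Wien's law gives T = b/λ_max = (2.898×10⁻³ m·K)/(4.6977×10⁻⁶ m) = 616.9 K.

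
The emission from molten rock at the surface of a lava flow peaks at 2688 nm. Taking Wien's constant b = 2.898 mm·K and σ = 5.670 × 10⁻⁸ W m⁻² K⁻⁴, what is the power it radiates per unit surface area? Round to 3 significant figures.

Wien's law: T = b/λ_max = 2.898×10⁻³/2.688×10⁻⁶ = 1078.12 K.
Then I = σT⁴ = 5.670×10⁻⁸×(1078.12)⁴ = 7.66×10⁴ W/m².

I ≈ 7.66×10⁴ W/m²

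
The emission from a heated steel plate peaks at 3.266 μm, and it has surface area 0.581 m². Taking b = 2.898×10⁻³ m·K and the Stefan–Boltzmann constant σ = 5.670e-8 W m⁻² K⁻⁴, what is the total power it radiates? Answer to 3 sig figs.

P ≈ 2.04×10⁴ W

Wien's law: T = b/λ_max = 2.898×10⁻³/3.266×10⁻⁶ = 887.324 K.
Area A = 0.581 m².
Then P = σAT⁴ = 5.670×10⁻⁸×0.581×(887.324)⁴ = 2.04×10⁴ W.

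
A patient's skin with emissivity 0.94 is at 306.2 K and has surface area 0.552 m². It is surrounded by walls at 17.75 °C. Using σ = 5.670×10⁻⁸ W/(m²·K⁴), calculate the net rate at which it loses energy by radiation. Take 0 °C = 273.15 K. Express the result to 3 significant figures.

Surroundings: T = 17.75 °C + 273.15 = 290.90 K.
Area A = 0.552 m².
Net radiated power P_net = εσA(T⁴ − T₀⁴) = 0.94×5.670×10⁻⁸×0.552×(306.2⁴ − 290.90⁴).
T⁴ − T₀⁴ = 8.79065×10⁹ − 7.16102×10⁹ = 1.62963×10⁹ K⁴, so P_net = 47.9 W.

Net loss ≈ 47.9 W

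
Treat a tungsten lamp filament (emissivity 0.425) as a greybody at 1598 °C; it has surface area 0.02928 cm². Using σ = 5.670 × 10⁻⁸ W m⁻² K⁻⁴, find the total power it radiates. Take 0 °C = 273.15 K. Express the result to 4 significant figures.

P ≈ 0.8649 W

T = 1598 °C + 273.15 = 1871.15 K.
Area A = 0.02928 cm² = 2.928×10⁻⁶ m².
P = εσAT⁴ = 0.425 × 5.670×10⁻⁸ × 2.928×10⁻⁶ × (1871.15)⁴ = 0.8649 W.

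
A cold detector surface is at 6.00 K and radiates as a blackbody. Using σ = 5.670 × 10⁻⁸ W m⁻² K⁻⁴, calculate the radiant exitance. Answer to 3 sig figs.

I ≈ 7.35×10⁻⁵ W/m²

Stefan–Boltzmann: I = σT⁴ = 5.670×10⁻⁸ × (6.00)⁴ = 7.35×10⁻⁵ W/m².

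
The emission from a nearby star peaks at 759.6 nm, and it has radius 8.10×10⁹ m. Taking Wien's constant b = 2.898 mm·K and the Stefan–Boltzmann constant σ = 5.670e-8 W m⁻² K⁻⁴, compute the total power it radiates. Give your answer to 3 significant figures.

P ≈ 9.90×10²⁷ W

Wien's law: T = b/λ_max = 2.898×10⁻³/7.596×10⁻⁷ = 3815.17 K.
Surface area A = 4πR² = 4π(8.10×10⁹ m)² = 8.24480×10²⁰ m².
Then P = σAT⁴ = 5.670×10⁻⁸×8.24480×10²⁰×(3815.17)⁴ = 9.90×10²⁷ W.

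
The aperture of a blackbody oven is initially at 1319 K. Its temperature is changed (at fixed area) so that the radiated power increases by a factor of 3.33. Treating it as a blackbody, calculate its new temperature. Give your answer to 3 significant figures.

T₂ ≈ 1.78×10³ K

P ∝ T⁴, so T₂/T₁ = (P₂/P₁)^(1/4) = (3.33)^(1/4) = 1.35086.
T₂ = 1319 × 1.35086 = 1.78×10³ K.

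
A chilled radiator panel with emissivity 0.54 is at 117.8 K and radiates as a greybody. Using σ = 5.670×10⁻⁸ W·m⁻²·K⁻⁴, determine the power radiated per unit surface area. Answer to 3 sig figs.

Stefan–Boltzmann: I = εσT⁴ = 0.54 × 5.670×10⁻⁸ × (117.8)⁴ = 5.90 W/m².

I ≈ 5.90 W/m²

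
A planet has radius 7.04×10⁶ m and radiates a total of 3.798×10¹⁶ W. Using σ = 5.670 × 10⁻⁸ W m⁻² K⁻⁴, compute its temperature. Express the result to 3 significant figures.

T ≈ 181 K

Surface area A = 4πR² = 4π(7.04×10⁶ m)² = 6.22809×10¹⁴ m².
P = σAT⁴ ⇒ T = (P/(σA))^(1/4) = (3.798×10¹⁶/(5.670×10⁻⁸×6.22809×10¹⁴))^(1/4) = 181 K.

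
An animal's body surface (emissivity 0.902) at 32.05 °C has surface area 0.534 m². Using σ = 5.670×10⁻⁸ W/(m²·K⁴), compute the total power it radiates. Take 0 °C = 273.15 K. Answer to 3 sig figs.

P ≈ 237 W

T = 32.05 °C + 273.15 = 305.20 K.
Area A = 0.534 m².
P = εσAT⁴ = 0.902 × 5.670×10⁻⁸ × 0.534 × (305.20)⁴ = 237 W.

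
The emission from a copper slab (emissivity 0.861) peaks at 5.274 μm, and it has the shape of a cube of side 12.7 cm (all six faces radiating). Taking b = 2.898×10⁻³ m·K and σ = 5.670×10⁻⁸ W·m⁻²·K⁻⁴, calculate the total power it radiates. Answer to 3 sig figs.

Wien's law: T = b/λ_max = 2.898×10⁻³/5.274×10⁻⁶ = 549.488 K.
Area A = 6s² = 6×(0.127 m)² = 0.096774 m².
Then P = εσAT⁴ = 0.861×5.670×10⁻⁸×0.096774×(549.488)⁴ = 431 W.

P ≈ 431 W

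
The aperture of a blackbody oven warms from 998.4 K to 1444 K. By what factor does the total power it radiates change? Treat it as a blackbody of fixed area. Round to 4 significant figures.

P₂/P₁ ≈ 4.376

P ∝ T⁴, so P₂/P₁ = (T₂/T₁)⁴ = (1444/998.4)⁴ = (1.44631)⁴ = 4.376.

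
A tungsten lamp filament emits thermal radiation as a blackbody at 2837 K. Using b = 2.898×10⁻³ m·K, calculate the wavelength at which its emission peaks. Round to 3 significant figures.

Wien's displacement law: λ_max = b/T = (2.898×10⁻³ m·K)/(2837 K) = 1.022×10⁻⁶ m.
That is 1.02×10³ nm, in the infrared range.

λ_max ≈ 1.02×10³ nm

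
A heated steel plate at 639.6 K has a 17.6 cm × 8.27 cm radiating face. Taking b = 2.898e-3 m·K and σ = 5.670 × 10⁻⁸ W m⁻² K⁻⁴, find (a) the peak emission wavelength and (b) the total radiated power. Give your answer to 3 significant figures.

λ_max ≈ 4.53 μm; P ≈ 138 W

(a) λ_max = b/T = 2.898×10⁻³/639.6 = 4.531×10⁻⁶ m = 4.53 μm.
Area A = 0.176 × 0.0827 = 0.0145552 m².
(b) P = σAT⁴ = 5.670×10⁻⁸×0.0145552×(639.6)⁴ = 138 W.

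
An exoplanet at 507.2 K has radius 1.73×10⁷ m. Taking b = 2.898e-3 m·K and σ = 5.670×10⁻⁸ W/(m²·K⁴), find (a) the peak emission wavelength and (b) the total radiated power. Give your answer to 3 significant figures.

λ_max ≈ 5.71 μm; P ≈ 1.41×10¹⁹ W

(a) λ_max = b/T = 2.898×10⁻³/507.2 = 5.714×10⁻⁶ m = 5.71 μm.
Surface area A = 4πR² = 4π(1.73×10⁷ m)² = 3.76099×10¹⁵ m².
(b) P = σAT⁴ = 5.670×10⁻⁸×3.76099×10¹⁵×(507.2)⁴ = 1.41×10¹⁹ W.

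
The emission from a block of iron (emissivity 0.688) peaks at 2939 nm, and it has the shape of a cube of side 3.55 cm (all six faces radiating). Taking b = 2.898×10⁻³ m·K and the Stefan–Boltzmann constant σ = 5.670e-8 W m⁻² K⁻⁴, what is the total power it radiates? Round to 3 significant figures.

Wien's law: T = b/λ_max = 2.898×10⁻³/2.939×10⁻⁶ = 986.050 K.
Area A = 6s² = 6×(0.0355 m)² = 7.5615×10⁻³ m².
Then P = εσAT⁴ = 0.688×5.670×10⁻⁸×7.5615×10⁻³×(986.050)⁴ = 279 W.

P ≈ 279 W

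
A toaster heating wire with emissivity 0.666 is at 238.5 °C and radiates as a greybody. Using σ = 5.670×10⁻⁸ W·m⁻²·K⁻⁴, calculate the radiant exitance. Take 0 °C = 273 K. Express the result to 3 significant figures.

I ≈ 2.58×10³ W/m²

T = 238.5 °C + 273 = 511.5 K.
Stefan–Boltzmann: I = εσT⁴ = 0.666 × 5.670×10⁻⁸ × (511.5)⁴ = 2.58×10³ W/m².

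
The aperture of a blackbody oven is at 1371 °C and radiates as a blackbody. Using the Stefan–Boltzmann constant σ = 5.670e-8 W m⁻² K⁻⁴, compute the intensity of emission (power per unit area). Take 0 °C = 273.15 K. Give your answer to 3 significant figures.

T = 1371 °C + 273.15 = 1644.15 K.
Stefan–Boltzmann: I = σT⁴ = 5.670×10⁻⁸ × (1644.15)⁴ = 4.14×10⁵ W/m².

I ≈ 4.14×10⁵ W/m²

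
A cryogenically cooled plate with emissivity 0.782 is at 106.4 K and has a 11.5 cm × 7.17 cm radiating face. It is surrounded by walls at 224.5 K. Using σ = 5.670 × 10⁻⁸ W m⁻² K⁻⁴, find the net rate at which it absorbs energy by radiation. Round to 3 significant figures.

Net gain ≈ 0.882 W

Area A = 0.115 × 0.0717 = 8.2455×10⁻³ m².
Net radiated power P_net = εσA(T⁴ − T₀⁴) = 0.782×5.670×10⁻⁸×8.2455×10⁻³×(106.4⁴ − 224.5⁴).
T⁴ − T₀⁴ = 1.28164×10⁸ − 2.54019×10⁹ = -2.41203×10⁹ K⁴, so P_net = -0.882 W — negative, meaning a net gain of 0.882 W.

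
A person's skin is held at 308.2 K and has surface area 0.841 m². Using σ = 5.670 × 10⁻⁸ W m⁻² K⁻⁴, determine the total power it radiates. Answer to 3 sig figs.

Area A = 0.841 m².
P = σAT⁴ = 5.670×10⁻⁸ × 0.841 × (308.2)⁴ = 430 W.

P ≈ 430 W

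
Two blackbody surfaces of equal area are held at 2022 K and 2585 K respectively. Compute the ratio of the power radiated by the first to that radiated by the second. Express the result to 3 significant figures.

With equal areas, P₁/P₂ = (T₁/T₂)⁴ = (2022/2585)⁴ = 0.374.

P₁/P₂ ≈ 0.374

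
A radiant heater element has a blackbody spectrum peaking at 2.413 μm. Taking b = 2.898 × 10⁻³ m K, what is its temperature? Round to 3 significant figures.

Wien's law gives T = b/λ_max = (2.898×10⁻³ m·K)/(2.413×10⁻⁶ m) = 1.20×10³ K.

T ≈ 1.20×10³ K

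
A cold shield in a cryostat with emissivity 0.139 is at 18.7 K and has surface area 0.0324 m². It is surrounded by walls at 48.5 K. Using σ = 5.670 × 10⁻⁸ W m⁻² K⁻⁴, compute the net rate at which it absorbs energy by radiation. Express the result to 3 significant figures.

Net gain ≈ 1.38×10⁻³ W

Area A = 0.0324 m².
Net radiated power P_net = εσA(T⁴ − T₀⁴) = 0.139×5.670×10⁻⁸×0.0324×(18.7⁴ − 48.5⁴).
T⁴ − T₀⁴ = 1.22283×10⁵ − 5.53308×10⁶ = -5.41080×10⁶ K⁴, so P_net = -1.38×10⁻³ W — negative, meaning a net gain of 1.38×10⁻³ W.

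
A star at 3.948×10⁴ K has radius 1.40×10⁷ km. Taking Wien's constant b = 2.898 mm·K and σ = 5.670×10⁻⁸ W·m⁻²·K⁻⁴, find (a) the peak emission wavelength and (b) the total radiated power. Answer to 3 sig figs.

λ_max ≈ 73.4 nm; P ≈ 3.39×10³² W

(a) λ_max = b/T = 2.898×10⁻³/3.948×10⁴ = 7.340×10⁻⁸ m = 73.4 nm.
Surface area A = 4πR² = 4π(1.40×10¹⁰ m)² = 2.46301×10²¹ m².
(b) P = σAT⁴ = 5.670×10⁻⁸×2.46301×10²¹×(3.948×10⁴)⁴ = 3.39×10³² W.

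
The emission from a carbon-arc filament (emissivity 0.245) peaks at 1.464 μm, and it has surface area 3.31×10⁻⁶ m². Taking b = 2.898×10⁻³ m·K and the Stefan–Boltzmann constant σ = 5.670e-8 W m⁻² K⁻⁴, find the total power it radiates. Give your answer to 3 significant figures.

P ≈ 0.706 W

Wien's law: T = b/λ_max = 2.898×10⁻³/1.464×10⁻⁶ = 1979.51 K.
Area A = 3.31×10⁻⁶ m².
Then P = εσAT⁴ = 0.245×5.670×10⁻⁸×3.31×10⁻⁶×(1979.51)⁴ = 0.706 W.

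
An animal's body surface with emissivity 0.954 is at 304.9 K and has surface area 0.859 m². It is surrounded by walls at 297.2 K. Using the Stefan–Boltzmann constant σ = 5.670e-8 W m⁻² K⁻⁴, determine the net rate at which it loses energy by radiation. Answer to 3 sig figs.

Area A = 0.859 m².
Net radiated power P_net = εσA(T⁴ − T₀⁴) = 0.954×5.670×10⁻⁸×0.859×(304.9⁴ − 297.2⁴).
T⁴ − T₀⁴ = 8.64231×10⁹ − 7.80181×10⁹ = 8.40500×10⁸ K⁴, so P_net = 39.1 W.

Net loss ≈ 39.1 W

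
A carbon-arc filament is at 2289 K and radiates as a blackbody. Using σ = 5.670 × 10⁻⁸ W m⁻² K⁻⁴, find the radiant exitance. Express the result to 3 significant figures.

I ≈ 1.56×10⁶ W/m²

Stefan–Boltzmann: I = σT⁴ = 5.670×10⁻⁸ × (2289)⁴ = 1.56×10⁶ W/m².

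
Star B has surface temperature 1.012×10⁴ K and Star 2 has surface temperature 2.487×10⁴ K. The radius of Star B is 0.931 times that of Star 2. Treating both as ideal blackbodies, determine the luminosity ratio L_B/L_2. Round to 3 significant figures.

L ∝ R²T⁴, so L_B/L_2 = (R_B/R_2)²(T_B/T_2)⁴ = (0.931)² × (1.012×10⁴/2.487×10⁴)⁴ = 0.866761 × 0.0274169 = 0.0238.

L_B/L_2 ≈ 0.0238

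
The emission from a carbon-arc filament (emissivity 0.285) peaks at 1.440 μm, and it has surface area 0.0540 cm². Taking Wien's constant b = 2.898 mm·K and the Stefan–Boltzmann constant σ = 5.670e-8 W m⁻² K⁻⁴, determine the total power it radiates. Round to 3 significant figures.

Wien's law: T = b/λ_max = 2.898×10⁻³/1.440×10⁻⁶ = 2012.50 K.
Area A = 0.0540 cm² = 5.40×10⁻⁶ m².
Then P = εσAT⁴ = 0.285×5.670×10⁻⁸×5.40×10⁻⁶×(2012.50)⁴ = 1.43 W.

P ≈ 1.43 W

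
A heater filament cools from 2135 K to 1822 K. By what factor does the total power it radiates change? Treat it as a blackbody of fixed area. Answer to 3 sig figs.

P ∝ T⁴, so P₂/P₁ = (T₂/T₁)⁴ = (1822/2135)⁴ = (0.853396)⁴ = 0.530.

P₂/P₁ ≈ 0.530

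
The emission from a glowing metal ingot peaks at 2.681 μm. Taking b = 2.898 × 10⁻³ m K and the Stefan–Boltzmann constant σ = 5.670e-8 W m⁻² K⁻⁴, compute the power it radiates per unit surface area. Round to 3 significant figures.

Wien's law: T = b/λ_max = 2.898×10⁻³/2.681×10⁻⁶ = 1080.94 K.
Then I = σT⁴ = 5.670×10⁻⁸×(1080.94)⁴ = 7.74×10⁴ W/m².

I ≈ 7.74×10⁴ W/m²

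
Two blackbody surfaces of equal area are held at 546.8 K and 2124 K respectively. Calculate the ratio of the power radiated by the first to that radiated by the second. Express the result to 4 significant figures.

P₁/P₂ ≈ 4.392×10⁻³

With equal areas, P₁/P₂ = (T₁/T₂)⁴ = (546.8/2124)⁴ = 4.392×10⁻³.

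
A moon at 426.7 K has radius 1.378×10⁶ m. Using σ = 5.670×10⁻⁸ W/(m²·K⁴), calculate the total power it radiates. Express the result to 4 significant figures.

Surface area A = 4πR² = 4π(1.378×10⁶ m)² = 2.38621×10¹³ m².
P = σAT⁴ = 5.670×10⁻⁸ × 2.38621×10¹³ × (426.7)⁴ = 4.485×10¹⁶ W.

P ≈ 4.485×10¹⁶ W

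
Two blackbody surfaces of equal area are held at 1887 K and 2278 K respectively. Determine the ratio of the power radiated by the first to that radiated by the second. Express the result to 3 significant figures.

P₁/P₂ ≈ 0.471

With equal areas, P₁/P₂ = (T₁/T₂)⁴ = (1887/2278)⁴ = 0.471.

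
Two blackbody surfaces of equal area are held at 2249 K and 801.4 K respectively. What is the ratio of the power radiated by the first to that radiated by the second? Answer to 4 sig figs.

P₁/P₂ ≈ 62.02

With equal areas, P₁/P₂ = (T₁/T₂)⁴ = (2249/801.4)⁴ = 62.02.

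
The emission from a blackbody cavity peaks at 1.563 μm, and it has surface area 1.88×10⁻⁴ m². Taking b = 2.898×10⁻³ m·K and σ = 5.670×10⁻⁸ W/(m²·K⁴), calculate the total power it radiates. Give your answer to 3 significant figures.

Wien's law: T = b/λ_max = 2.898×10⁻³/1.563×10⁻⁶ = 1854.13 K.
Area A = 1.88×10⁻⁴ m².
Then P = σAT⁴ = 5.670×10⁻⁸×1.88×10⁻⁴×(1854.13)⁴ = 126 W.

P ≈ 126 W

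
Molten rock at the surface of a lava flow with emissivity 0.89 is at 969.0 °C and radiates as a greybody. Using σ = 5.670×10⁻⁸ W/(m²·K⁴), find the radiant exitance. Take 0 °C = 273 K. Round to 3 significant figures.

T = 969.0 °C + 273 = 1242.0 K.
Stefan–Boltzmann: I = εσT⁴ = 0.89 × 5.670×10⁻⁸ × (1242.0)⁴ = 1.20×10⁵ W/m².

I ≈ 1.20×10⁵ W/m²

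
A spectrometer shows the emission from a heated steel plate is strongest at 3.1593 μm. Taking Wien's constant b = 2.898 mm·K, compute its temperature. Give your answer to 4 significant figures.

T ≈ 917.3 K

Wien's law gives T = b/λ_max = (2.898×10⁻³ m·K)/(3.1593×10⁻⁶ m) = 917.3 K.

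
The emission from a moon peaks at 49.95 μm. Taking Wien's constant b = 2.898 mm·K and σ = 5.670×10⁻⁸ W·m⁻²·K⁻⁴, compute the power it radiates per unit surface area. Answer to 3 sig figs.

I ≈ 0.642 W/m²

Wien's law: T = b/λ_max = 2.898×10⁻³/4.995×10⁻⁵ = 58.0180 K.
Then I = σT⁴ = 5.670×10⁻⁸×(58.0180)⁴ = 0.642 W/m².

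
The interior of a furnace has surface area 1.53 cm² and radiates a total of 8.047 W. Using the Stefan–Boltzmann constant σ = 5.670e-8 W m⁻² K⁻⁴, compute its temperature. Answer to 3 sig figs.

Area A = 1.53 cm² = 1.53×10⁻⁴ m².
P = σAT⁴ ⇒ T = (P/(σA))^(1/4) = (8.047/(5.670×10⁻⁸×1.53×10⁻⁴))^(1/4) = 981 K.

T ≈ 981 K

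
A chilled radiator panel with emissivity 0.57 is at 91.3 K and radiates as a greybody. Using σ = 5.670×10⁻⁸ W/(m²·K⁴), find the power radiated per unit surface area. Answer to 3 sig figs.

Stefan–Boltzmann: I = εσT⁴ = 0.57 × 5.670×10⁻⁸ × (91.3)⁴ = 2.25 W/m².

I ≈ 2.25 W/m²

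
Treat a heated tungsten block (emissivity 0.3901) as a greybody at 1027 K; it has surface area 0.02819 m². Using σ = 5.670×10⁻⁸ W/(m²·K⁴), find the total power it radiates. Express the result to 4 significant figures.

Area A = 0.02819 m².
P = εσAT⁴ = 0.3901 × 5.670×10⁻⁸ × 0.02819 × (1027)⁴ = 693.6 W.

P ≈ 693.6 W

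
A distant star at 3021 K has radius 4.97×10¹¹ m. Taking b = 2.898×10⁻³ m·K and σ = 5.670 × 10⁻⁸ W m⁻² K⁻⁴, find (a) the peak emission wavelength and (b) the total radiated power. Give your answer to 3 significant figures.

(a) λ_max = b/T = 2.898×10⁻³/3021 = 9.593×10⁻⁷ m = 0.959 μm.
Surface area A = 4πR² = 4π(4.97×10¹¹ m)² = 3.10401×10²⁴ m².
(b) P = σAT⁴ = 5.670×10⁻⁸×3.10401×10²⁴×(3021)⁴ = 1.47×10³¹ W.

λ_max ≈ 0.959 μm; P ≈ 1.47×10³¹ W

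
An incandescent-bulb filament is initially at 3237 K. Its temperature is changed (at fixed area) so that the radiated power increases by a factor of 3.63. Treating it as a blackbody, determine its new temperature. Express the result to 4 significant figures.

P ∝ T⁴, so T₂/T₁ = (P₂/P₁)^(1/4) = (3.63)^(1/4) = 1.38031.
T₂ = 3237 × 1.38031 = 4468 K.

T₂ ≈ 4468 K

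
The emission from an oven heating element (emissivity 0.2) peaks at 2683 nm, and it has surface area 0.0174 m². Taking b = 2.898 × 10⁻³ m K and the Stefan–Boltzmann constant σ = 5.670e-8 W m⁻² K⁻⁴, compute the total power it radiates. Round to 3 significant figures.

P ≈ 269 W

Wien's law: T = b/λ_max = 2.898×10⁻³/2.683×10⁻⁶ = 1080.13 K.
Area A = 0.0174 m².
Then P = εσAT⁴ = 0.2×5.670×10⁻⁸×0.0174×(1080.13)⁴ = 269 W.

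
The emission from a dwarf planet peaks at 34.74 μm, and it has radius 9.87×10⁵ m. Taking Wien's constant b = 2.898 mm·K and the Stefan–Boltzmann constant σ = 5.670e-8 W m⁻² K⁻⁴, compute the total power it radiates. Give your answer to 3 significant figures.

Wien's law: T = b/λ_max = 2.898×10⁻³/3.474×10⁻⁵ = 83.4197 K.
Surface area A = 4πR² = 4π(9.87×10⁵ m)² = 1.22418×10¹³ m².
Then P = σAT⁴ = 5.670×10⁻⁸×1.22418×10¹³×(83.4197)⁴ = 3.36×10¹³ W.

P ≈ 3.36×10¹³ W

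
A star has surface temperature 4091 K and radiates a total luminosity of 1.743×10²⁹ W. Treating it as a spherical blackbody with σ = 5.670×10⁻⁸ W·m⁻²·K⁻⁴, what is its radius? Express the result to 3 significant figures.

R ≈ 2.96×10¹⁰ m

L = 4πR²σT⁴ ⇒ R = √(L/(4πσT⁴)).
σT⁴ = 1.58818×10⁷ W/m², so R = √(1.743×10²⁹/(4π×1.58818×10⁷)) = 2.96×10¹⁰ m.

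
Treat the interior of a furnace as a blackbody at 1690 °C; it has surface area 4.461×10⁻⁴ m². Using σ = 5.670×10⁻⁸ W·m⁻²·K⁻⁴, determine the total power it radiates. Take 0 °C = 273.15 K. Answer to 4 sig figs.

T = 1690 °C + 273.15 = 1963.15 K.
Area A = 4.461×10⁻⁴ m².
P = σAT⁴ = 5.670×10⁻⁸ × 4.461×10⁻⁴ × (1963.15)⁴ = 375.7 W.

P ≈ 375.7 W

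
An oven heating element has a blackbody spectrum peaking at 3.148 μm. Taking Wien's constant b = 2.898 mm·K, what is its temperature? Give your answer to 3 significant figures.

T ≈ 921 K

Wien's law gives T = b/λ_max = (2.898×10⁻³ m·K)/(3.148×10⁻⁶ m) = 921 K.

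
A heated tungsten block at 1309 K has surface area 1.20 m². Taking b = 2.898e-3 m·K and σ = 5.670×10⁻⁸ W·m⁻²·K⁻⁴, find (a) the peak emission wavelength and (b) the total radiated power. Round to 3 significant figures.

λ_max ≈ 2.21 μm; P ≈ 2.00×10⁵ W

(a) λ_max = b/T = 2.898×10⁻³/1309 = 2.214×10⁻⁶ m = 2.21 μm.
Area A = 1.20 m².
(b) P = σAT⁴ = 5.670×10⁻⁸×1.20×(1309)⁴ = 2.00×10⁵ W.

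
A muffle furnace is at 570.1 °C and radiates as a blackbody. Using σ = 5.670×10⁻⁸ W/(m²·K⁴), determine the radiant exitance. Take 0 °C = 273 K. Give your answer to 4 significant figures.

I ≈ 2.865×10⁴ W/m²

T = 570.1 °C + 273 = 843.1 K.
Stefan–Boltzmann: I = σT⁴ = 5.670×10⁻⁸ × (843.1)⁴ = 2.865×10⁴ W/m².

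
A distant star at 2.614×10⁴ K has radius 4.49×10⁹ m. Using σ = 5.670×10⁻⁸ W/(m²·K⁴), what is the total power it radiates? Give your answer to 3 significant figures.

Surface area A = 4πR² = 4π(4.49×10⁹ m)² = 2.53339×10²⁰ m².
P = σAT⁴ = 5.670×10⁻⁸ × 2.53339×10²⁰ × (2.614×10⁴)⁴ = 6.71×10³⁰ W.

P ≈ 6.71×10³⁰ W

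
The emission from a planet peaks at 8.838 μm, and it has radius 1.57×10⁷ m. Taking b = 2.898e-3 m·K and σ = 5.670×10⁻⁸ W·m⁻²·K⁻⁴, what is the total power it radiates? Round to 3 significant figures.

P ≈ 2.03×10¹⁸ W

Wien's law: T = b/λ_max = 2.898×10⁻³/8.838×10⁻⁶ = 327.902 K.
Surface area A = 4πR² = 4π(1.57×10⁷ m)² = 3.09748×10¹⁵ m².
Then P = σAT⁴ = 5.670×10⁻⁸×3.09748×10¹⁵×(327.902)⁴ = 2.03×10¹⁸ W.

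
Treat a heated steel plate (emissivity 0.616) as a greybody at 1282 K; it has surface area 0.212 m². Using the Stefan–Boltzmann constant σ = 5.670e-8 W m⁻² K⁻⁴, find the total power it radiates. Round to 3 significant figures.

P ≈ 2.00×10⁴ W

Area A = 0.212 m².
P = εσAT⁴ = 0.616 × 5.670×10⁻⁸ × 0.212 × (1282)⁴ = 2.00×10⁴ W.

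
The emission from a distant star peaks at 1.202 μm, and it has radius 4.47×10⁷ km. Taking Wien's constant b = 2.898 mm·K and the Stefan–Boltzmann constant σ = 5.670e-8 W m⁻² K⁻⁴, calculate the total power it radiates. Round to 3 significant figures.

Wien's law: T = b/λ_max = 2.898×10⁻³/1.202×10⁻⁶ = 2410.98 K.
Surface area A = 4πR² = 4π(4.47×10¹⁰ m)² = 2.51087×10²² m².
Then P = σAT⁴ = 5.670×10⁻⁸×2.51087×10²²×(2410.98)⁴ = 4.81×10²⁸ W.

P ≈ 4.81×10²⁸ W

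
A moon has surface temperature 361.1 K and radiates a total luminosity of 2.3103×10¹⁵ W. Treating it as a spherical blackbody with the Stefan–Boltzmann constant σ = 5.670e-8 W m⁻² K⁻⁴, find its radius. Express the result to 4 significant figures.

L = 4πR²σT⁴ ⇒ R = √(L/(4πσT⁴)).
σT⁴ = 964.035 W/m², so R = √(2.3103×10¹⁵/(4π×964.035)) = 4.367×10⁵ m.

R ≈ 4.367×10⁵ m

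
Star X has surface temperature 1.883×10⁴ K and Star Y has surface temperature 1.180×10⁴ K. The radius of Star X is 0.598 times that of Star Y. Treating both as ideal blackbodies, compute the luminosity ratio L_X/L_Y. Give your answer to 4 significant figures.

L_X/L_Y ≈ 2.319

L ∝ R²T⁴, so L_X/L_Y = (R_X/R_Y)²(T_X/T_Y)⁴ = (0.598)² × (1.883×10⁴/1.180×10⁴)⁴ = 0.357604 × 6.48445 = 2.319.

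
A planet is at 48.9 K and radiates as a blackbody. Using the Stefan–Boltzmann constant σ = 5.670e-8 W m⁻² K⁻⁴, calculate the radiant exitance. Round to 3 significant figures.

I ≈ 0.324 W/m²

Stefan–Boltzmann: I = σT⁴ = 5.670×10⁻⁸ × (48.9)⁴ = 0.324 W/m².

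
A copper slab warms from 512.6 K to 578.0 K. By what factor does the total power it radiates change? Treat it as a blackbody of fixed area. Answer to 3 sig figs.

P₂/P₁ ≈ 1.62

P ∝ T⁴, so P₂/P₁ = (T₂/T₁)⁴ = (578.0/512.6)⁴ = (1.12758)⁴ = 1.62.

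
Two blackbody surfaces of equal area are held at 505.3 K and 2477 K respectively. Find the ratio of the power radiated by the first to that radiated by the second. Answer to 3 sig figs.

With equal areas, P₁/P₂ = (T₁/T₂)⁴ = (505.3/2477)⁴ = 1.73×10⁻³.

P₁/P₂ ≈ 1.73×10⁻³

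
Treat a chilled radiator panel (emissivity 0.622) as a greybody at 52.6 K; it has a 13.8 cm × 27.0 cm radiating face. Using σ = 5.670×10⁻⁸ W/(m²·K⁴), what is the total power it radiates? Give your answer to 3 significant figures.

P ≈ 0.0101 W

Area A = 0.138 × 0.270 = 0.03726 m².
P = εσAT⁴ = 0.622 × 5.670×10⁻⁸ × 0.03726 × (52.6)⁴ = 0.0101 W.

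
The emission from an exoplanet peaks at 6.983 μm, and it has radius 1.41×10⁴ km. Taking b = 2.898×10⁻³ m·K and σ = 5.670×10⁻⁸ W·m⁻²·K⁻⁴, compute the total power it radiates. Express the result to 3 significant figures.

P ≈ 4.20×10¹⁸ W

Wien's law: T = b/λ_max = 2.898×10⁻³/6.983×10⁻⁶ = 415.008 K.
Surface area A = 4πR² = 4π(1.41×10⁷ m)² = 2.49832×10¹⁵ m².
Then P = σAT⁴ = 5.670×10⁻⁸×2.49832×10¹⁵×(415.008)⁴ = 4.20×10¹⁸ W.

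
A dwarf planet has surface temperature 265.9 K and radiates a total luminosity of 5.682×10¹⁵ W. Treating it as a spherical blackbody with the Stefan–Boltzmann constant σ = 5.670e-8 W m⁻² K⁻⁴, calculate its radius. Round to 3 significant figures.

R ≈ 1.26×10⁶ m

L = 4πR²σT⁴ ⇒ R = √(L/(4πσT⁴)).
σT⁴ = 283.437 W/m², so R = √(5.682×10¹⁵/(4π×283.437)) = 1.26×10⁶ m.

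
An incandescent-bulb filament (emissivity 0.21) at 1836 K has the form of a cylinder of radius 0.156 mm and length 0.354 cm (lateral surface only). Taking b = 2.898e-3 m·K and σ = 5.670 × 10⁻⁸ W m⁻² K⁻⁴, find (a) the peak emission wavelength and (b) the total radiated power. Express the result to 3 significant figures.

λ_max ≈ 1.58×10³ nm; P ≈ 0.469 W

(a) λ_max = b/T = 2.898×10⁻³/1836 = 1.578×10⁻⁶ m = 1.58×10³ nm.
Lateral area A = 2πrL = 2π×1.56×10⁻⁴×3.54×10⁻³ = 3.46983×10⁻⁶ m².
(b) P = εσAT⁴ = 0.21×5.670×10⁻⁸×3.46983×10⁻⁶×(1836)⁴ = 0.469 W.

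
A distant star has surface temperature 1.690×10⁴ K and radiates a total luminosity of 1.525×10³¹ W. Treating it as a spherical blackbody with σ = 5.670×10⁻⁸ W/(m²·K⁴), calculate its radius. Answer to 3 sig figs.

R ≈ 1.62×10¹⁰ m

L = 4πR²σT⁴ ⇒ R = √(L/(4πσT⁴)).
σT⁴ = 4.62519×10⁹ W/m², so R = √(1.525×10³¹/(4π×4.62519×10⁹)) = 1.62×10¹⁰ m.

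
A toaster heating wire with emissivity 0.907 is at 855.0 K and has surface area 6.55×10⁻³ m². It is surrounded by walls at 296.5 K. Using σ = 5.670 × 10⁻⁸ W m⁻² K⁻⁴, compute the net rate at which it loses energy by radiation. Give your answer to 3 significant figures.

Net loss ≈ 177 W

Area A = 6.55×10⁻³ m².
Net radiated power P_net = εσA(T⁴ − T₀⁴) = 0.907×5.670×10⁻⁸×6.55×10⁻³×(855.0⁴ − 296.5⁴).
T⁴ − T₀⁴ = 5.34398×10¹¹ − 7.72856×10⁹ = 5.26669×10¹¹ K⁴, so P_net = 177 W.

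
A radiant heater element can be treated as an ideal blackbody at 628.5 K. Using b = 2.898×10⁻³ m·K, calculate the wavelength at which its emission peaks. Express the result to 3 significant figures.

λ_max ≈ 4.61 μm

Wien's displacement law: λ_max = b/T = (2.898×10⁻³ m·K)/(628.5 K) = 4.611×10⁻⁶ m.
That is 4.61 μm, in the infrared range.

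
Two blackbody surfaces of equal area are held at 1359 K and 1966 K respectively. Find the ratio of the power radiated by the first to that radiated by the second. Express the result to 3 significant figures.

P₁/P₂ ≈ 0.228

With equal areas, P₁/P₂ = (T₁/T₂)⁴ = (1359/1966)⁴ = 0.228.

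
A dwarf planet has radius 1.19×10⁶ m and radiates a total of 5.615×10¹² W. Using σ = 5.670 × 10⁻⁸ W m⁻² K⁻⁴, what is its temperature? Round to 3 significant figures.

Surface area A = 4πR² = 4π(1.19×10⁶ m)² = 1.77952×10¹³ m².
P = σAT⁴ ⇒ T = (P/(σA))^(1/4) = (5.615×10¹²/(5.670×10⁻⁸×1.77952×10¹³))^(1/4) = 48.6 K.

T ≈ 48.6 K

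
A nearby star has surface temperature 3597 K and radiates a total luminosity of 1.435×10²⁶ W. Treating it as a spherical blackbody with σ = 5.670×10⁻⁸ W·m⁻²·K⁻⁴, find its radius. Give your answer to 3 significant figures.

R ≈ 1.10×10⁹ m

L = 4πR²σT⁴ ⇒ R = √(L/(4πσT⁴)).
σT⁴ = 9.49172×10⁶ W/m², so R = √(1.435×10²⁶/(4π×9.49172×10⁶)) = 1.10×10⁹ m.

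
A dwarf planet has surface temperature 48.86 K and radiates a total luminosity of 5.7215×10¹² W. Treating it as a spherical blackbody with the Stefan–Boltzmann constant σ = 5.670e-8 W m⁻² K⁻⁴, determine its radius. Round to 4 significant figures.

R ≈ 1.187×10⁶ m

L = 4πR²σT⁴ ⇒ R = √(L/(4πσT⁴)).
σT⁴ = 0.323145 W/m², so R = √(5.7215×10¹²/(4π×0.323145)) = 1.187×10⁶ m.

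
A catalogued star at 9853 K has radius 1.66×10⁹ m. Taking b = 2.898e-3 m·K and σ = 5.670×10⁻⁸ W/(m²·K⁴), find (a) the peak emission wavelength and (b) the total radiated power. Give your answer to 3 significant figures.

(a) λ_max = b/T = 2.898×10⁻³/9853 = 2.941×10⁻⁷ m = 294 nm.
Surface area A = 4πR² = 4π(1.66×10⁹ m)² = 3.46279×10¹⁹ m².
(b) P = σAT⁴ = 5.670×10⁻⁸×3.46279×10¹⁹×(9853)⁴ = 1.85×10²⁸ W.

λ_max ≈ 294 nm; P ≈ 1.85×10²⁸ W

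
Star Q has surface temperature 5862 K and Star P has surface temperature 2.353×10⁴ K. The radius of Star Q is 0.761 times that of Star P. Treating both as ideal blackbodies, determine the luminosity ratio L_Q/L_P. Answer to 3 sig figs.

L_Q/L_P ≈ 2.23×10⁻³

L ∝ R²T⁴, so L_Q/L_P = (R_Q/R_P)²(T_Q/T_P)⁴ = (0.761)² × (5862/2.353×10⁴)⁴ = 0.579121 × 3.85208×10⁻³ = 2.23×10⁻³.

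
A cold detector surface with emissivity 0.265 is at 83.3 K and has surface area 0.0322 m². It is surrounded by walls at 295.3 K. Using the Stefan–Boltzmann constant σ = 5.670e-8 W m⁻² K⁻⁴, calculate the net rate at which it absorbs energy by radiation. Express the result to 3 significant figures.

Area A = 0.0322 m².
Net radiated power P_net = εσA(T⁴ − T₀⁴) = 0.265×5.670×10⁻⁸×0.0322×(83.3⁴ − 295.3⁴).
T⁴ − T₀⁴ = 4.81482×10⁷ − 7.60420×10⁹ = -7.55605×10⁹ K⁴, so P_net = -3.66 W — negative, meaning a net gain of 3.66 W.

Net gain ≈ 3.66 W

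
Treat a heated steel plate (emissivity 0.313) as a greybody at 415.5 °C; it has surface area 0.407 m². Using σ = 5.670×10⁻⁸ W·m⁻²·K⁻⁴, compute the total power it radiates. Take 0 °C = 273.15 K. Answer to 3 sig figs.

T = 415.5 °C + 273.15 = 688.65 K.
Area A = 0.407 m².
P = εσAT⁴ = 0.313 × 5.670×10⁻⁸ × 0.407 × (688.65)⁴ = 1.62×10³ W.

P ≈ 1.62×10³ W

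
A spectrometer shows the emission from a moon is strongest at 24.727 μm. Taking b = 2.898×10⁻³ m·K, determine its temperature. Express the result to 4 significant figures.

T ≈ 117.2 K

Wien's law gives T = b/λ_max = (2.898×10⁻³ m·K)/(2.4727×10⁻⁵ m) = 117.2 K.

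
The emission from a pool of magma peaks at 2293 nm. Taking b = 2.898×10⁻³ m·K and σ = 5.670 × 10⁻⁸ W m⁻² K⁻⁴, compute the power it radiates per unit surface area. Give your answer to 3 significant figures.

Wien's law: T = b/λ_max = 2.898×10⁻³/2.293×10⁻⁶ = 1263.85 K.
Then I = σT⁴ = 5.670×10⁻⁸×(1263.85)⁴ = 1.45×10⁵ W/m².

I ≈ 1.45×10⁵ W/m²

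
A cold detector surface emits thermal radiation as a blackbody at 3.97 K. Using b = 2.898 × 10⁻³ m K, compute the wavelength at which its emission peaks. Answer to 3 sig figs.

λ_max ≈ 0.730 mm

Wien's displacement law: λ_max = b/T = (2.898×10⁻³ m·K)/(3.97 K) = 7.300×10⁻⁴ m.
That is 0.730 mm, in the infrared range.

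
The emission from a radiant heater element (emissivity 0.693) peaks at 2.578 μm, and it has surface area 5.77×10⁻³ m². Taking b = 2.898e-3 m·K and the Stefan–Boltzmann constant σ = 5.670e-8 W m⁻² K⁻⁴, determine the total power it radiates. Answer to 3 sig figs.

Wien's law: T = b/λ_max = 2.898×10⁻³/2.578×10⁻⁶ = 1124.13 K.
Area A = 5.77×10⁻³ m².
Then P = εσAT⁴ = 0.693×5.670×10⁻⁸×5.77×10⁻³×(1124.13)⁴ = 362 W.

P ≈ 362 W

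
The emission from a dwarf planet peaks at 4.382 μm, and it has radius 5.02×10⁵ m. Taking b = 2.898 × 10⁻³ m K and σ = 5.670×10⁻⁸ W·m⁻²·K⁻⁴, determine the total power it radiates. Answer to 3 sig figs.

Wien's law: T = b/λ_max = 2.898×10⁻³/4.382×10⁻⁶ = 661.342 K.
Surface area A = 4πR² = 4π(5.02×10⁵ m)² = 3.16678×10¹² m².
Then P = σAT⁴ = 5.670×10⁻⁸×3.16678×10¹²×(661.342)⁴ = 3.43×10¹⁶ W.

P ≈ 3.43×10¹⁶ W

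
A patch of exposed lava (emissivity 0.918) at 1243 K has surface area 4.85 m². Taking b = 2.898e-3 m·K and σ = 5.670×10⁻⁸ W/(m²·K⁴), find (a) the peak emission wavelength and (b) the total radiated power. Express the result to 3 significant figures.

λ_max ≈ 2.33×10³ nm; P ≈ 6.03×10⁵ W

(a) λ_max = b/T = 2.898×10⁻³/1243 = 2.331×10⁻⁶ m = 2.33×10³ nm.
Area A = 4.85 m².
(b) P = εσAT⁴ = 0.918×5.670×10⁻⁸×4.85×(1243)⁴ = 6.03×10⁵ W.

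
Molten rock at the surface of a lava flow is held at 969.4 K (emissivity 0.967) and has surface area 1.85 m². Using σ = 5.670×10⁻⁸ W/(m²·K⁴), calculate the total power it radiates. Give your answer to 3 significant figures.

P ≈ 8.96×10⁴ W

Area A = 1.85 m².
P = εσAT⁴ = 0.967 × 5.670×10⁻⁸ × 1.85 × (969.4)⁴ = 8.96×10⁴ W.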